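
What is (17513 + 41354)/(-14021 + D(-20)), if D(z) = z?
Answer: -58867/14041 ≈ -4.1925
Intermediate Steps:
(17513 + 41354)/(-14021 + D(-20)) = (17513 + 41354)/(-14021 - 20) = 58867/(-14041) = 58867*(-1/14041) = -58867/14041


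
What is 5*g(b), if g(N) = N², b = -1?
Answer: 5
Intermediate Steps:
5*g(b) = 5*(-1)² = 5*1 = 5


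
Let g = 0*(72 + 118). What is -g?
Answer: 0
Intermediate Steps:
g = 0 (g = 0*190 = 0)
-g = -1*0 = 0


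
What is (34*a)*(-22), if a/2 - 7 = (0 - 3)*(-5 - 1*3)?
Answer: -46376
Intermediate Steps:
a = 62 (a = 14 + 2*((0 - 3)*(-5 - 1*3)) = 14 + 2*(-3*(-5 - 3)) = 14 + 2*(-3*(-8)) = 14 + 2*24 = 14 + 48 = 62)
(34*a)*(-22) = (34*62)*(-22) = 2108*(-22) = -46376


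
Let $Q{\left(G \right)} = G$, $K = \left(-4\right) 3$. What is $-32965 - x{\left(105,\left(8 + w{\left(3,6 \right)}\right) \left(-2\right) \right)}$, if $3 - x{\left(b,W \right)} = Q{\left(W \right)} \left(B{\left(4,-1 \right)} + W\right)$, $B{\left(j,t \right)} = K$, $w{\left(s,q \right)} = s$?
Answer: $-32220$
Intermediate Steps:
$K = -12$
$B{\left(j,t \right)} = -12$
$x{\left(b,W \right)} = 3 - W \left(-12 + W\right)$
$-32965 - x{\left(105,\left(8 + w{\left(3,6 \right)}\right) \left(-2\right) \right)} = -32965 - \left(3 - \left(\left(8 + 3\right) \left(-2\right)\right)^{2} + 12 \left(8 + 3\right) \left(-2\right)\right) = -32965 - \left(3 - \left(11 \left(-2\right)\right)^{2} + 12 \cdot 11 \left(-2\right)\right) = -32965 - \left(3 - \left(-22\right)^{2} + 12 \left(-22\right)\right) = -32965 - \left(3 - 484 - 264\right) = -32965 - -745 = -32965 + 745 = -32220$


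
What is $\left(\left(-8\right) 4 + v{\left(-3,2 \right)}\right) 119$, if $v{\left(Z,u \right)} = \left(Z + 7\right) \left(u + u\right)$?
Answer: $-1904$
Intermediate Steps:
$v{\left(Z,u \right)} = 2 u \left(7 + Z\right)$ ($v{\left(Z,u \right)} = \left(7 + Z\right) 2 u = 2 u \left(7 + Z\right)$)
$\left(\left(-8\right) 4 + v{\left(-3,2 \right)}\right) 119 = \left(\left(-8\right) 4 + 2 \cdot 2 \left(7 - 3\right)\right) 119 = \left(-32 + 2 \cdot 2 \cdot 4\right) 119 = \left(-32 + 16\right) 119 = \left(-16\right) 119 = -1904$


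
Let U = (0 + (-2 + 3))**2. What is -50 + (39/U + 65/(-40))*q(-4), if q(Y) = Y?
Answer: -399/2 ≈ -199.50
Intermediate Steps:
U = 1 (U = (0 + 1)**2 = 1**2 = 1)
-50 + (39/U + 65/(-40))*q(-4) = -50 + (39/1 + 65/(-40))*(-4) = -50 + (39*1 + 65*(-1/40))*(-4) = -50 + (39 - 13/8)*(-4) = -50 + (299/8)*(-4) = -50 - 299/2 = -399/2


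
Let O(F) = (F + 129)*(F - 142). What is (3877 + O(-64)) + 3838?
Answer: -5675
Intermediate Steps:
O(F) = (-142 + F)*(129 + F) (O(F) = (129 + F)*(-142 + F) = (-142 + F)*(129 + F))
(3877 + O(-64)) + 3838 = (3877 + (-18318 + (-64)² - 13*(-64))) + 3838 = (3877 + (-18318 + 4096 + 832)) + 3838 = (3877 - 13390) + 3838 = -9513 + 3838 = -5675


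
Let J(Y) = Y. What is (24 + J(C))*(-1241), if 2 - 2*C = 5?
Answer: -55845/2 ≈ -27923.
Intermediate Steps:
C = -3/2 (C = 1 - ½*5 = 1 - 5/2 = -3/2 ≈ -1.5000)
(24 + J(C))*(-1241) = (24 - 3/2)*(-1241) = (45/2)*(-1241) = -55845/2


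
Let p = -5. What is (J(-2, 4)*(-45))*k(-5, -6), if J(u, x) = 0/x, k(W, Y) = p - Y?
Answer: 0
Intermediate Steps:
k(W, Y) = -5 - Y
J(u, x) = 0
(J(-2, 4)*(-45))*k(-5, -6) = (0*(-45))*(-5 - 1*(-6)) = 0*(-5 + 6) = 0*1 = 0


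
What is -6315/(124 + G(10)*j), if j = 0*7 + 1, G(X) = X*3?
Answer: -6315/154 ≈ -41.006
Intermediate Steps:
G(X) = 3*X
j = 1 (j = 0 + 1 = 1)
-6315/(124 + G(10)*j) = -6315/(124 + (3*10)*1) = -6315/(124 + 30*1) = -6315/(124 + 30) = -6315/154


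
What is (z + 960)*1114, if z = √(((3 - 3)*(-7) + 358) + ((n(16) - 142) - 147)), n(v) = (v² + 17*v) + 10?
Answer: 1069440 + 1114*√607 ≈ 1.0969e+6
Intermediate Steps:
n(v) = 10 + v² + 17*v
z = √607 (z = √(((3 - 3)*(-7) + 358) + (((10 + 16² + 17*16) - 142) - 147)) = √((0*(-7) + 358) + (((10 + 256 + 272) - 142) - 147)) = √((0 + 358) + ((538 - 142) - 147)) = √(358 + (396 - 147)) = √(358 + 249) = √607 ≈ 24.637)
(z + 960)*1114 = (√607 + 960)*1114 = (960 + √607)*1114 = 1069440 + 1114*√607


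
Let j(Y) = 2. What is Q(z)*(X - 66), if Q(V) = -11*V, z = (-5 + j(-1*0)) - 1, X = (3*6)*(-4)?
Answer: -6072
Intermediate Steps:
X = -72 (X = 18*(-4) = -72)
z = -4 (z = (-5 + 2) - 1 = -3 - 1 = -4)
Q(z)*(X - 66) = (-11*(-4))*(-72 - 66) = 44*(-138) = -6072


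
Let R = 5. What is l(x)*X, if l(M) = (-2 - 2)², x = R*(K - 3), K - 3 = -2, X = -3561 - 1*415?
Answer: -63616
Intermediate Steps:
X = -3976 (X = -3561 - 415 = -3976)
K = 1 (K = 3 - 2 = 1)
x = -10 (x = 5*(1 - 3) = 5*(-2) = -10)
l(M) = 16 (l(M) = (-4)² = 16)
l(x)*X = 16*(-3976) = -63616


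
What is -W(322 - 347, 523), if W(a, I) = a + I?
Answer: -498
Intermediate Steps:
W(a, I) = I + a
-W(322 - 347, 523) = -(523 + (322 - 347)) = -(523 - 25) = -1*498 = -498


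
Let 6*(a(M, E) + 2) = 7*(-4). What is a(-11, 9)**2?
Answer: 400/9 ≈ 44.444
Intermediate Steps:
a(M, E) = -20/3 (a(M, E) = -2 + (7*(-4))/6 = -2 + (1/6)*(-28) = -2 - 14/3 = -20/3)
a(-11, 9)**2 = (-20/3)**2 = 400/9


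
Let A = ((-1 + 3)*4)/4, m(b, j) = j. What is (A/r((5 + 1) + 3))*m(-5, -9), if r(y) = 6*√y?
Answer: -1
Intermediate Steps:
A = 2 (A = (2*4)*(¼) = 8*(¼) = 2)
(A/r((5 + 1) + 3))*m(-5, -9) = (2/(6*√((5 + 1) + 3)))*(-9) = (2/(6*√(6 + 3)))*(-9) = (2/(6*√9))*(-9) = (2/(6*3))*(-9) = (2/18)*(-9) = ((1/18)*2)*(-9) = (⅑)*(-9) = -1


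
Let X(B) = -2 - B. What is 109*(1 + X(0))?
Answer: -109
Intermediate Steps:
109*(1 + X(0)) = 109*(1 + (-2 - 1*0)) = 109*(1 + (-2 + 0)) = 109*(1 - 2) = 109*(-1) = -109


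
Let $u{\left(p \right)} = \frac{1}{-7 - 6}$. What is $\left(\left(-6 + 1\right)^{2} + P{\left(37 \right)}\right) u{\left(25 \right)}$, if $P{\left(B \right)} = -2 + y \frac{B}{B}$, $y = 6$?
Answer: $- \frac{29}{13} \approx -2.2308$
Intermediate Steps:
$u{\left(p \right)} = - \frac{1}{13}$ ($u{\left(p \right)} = \frac{1}{-13} = - \frac{1}{13}$)
$P{\left(B \right)} = 4$ ($P{\left(B \right)} = -2 + 6 \frac{B}{B} = -2 + 6 \cdot 1 = -2 + 6 = 4$)
$\left(\left(-6 + 1\right)^{2} + P{\left(37 \right)}\right) u{\left(25 \right)} = \left(\left(-6 + 1\right)^{2} + 4\right) \left(- \frac{1}{13}\right) = \left(\left(-5\right)^{2} + 4\right) \left(- \frac{1}{13}\right) = \left(25 + 4\right) \left(- \frac{1}{13}\right) = 29 \left(- \frac{1}{13}\right) = - \frac{29}{13}$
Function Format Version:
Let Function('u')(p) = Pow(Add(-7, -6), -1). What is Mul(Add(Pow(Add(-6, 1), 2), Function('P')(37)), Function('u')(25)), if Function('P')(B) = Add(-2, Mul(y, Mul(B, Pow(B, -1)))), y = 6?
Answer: Rational(-29, 13) ≈ -2.2308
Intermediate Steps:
Function('u')(p) = Rational(-1, 13) (Function('u')(p) = Pow(-13, -1) = Rational(-1, 13))
Function('P')(B) = 4 (Function('P')(B) = Add(-2, Mul(6, Mul(B, Pow(B, -1)))) = Add(-2, Mul(6, 1)) = Add(-2, 6) = 4)
Mul(Add(Pow(Add(-6, 1), 2), Function('P')(37)), Function('u')(25)) = Mul(Add(Pow(Add(-6, 1), 2), 4), Rational(-1, 13)) = Mul(Add(Pow(-5, 2), 4), Rational(-1, 13)) = Mul(Add(25, 4), Rational(-1, 13)) = Mul(29, Rational(-1, 13)) = Rational(-29, 13)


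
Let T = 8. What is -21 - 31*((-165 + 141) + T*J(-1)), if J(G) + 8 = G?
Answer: 2955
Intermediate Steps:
J(G) = -8 + G
-21 - 31*((-165 + 141) + T*J(-1)) = -21 - 31*((-165 + 141) + 8*(-8 - 1)) = -21 - 31*(-24 + 8*(-9)) = -21 - 31*(-24 - 72) = -21 - 31*(-96) = -21 + 2976 = 2955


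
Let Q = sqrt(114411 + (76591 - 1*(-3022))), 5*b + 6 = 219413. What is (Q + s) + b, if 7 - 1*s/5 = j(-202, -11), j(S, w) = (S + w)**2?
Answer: -914643/5 + 2*sqrt(48506) ≈ -1.8249e+5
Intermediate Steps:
b = 219407/5 (b = -6/5 + (1/5)*219413 = -6/5 + 219413/5 = 219407/5 ≈ 43881.)
Q = 2*sqrt(48506) (Q = sqrt(114411 + (76591 + 3022)) = sqrt(114411 + 79613) = sqrt(194024) = 2*sqrt(48506) ≈ 440.48)
s = -226810 (s = 35 - 5*(-202 - 11)**2 = 35 - 5*(-213)**2 = 35 - 5*45369 = 35 - 226845 = -226810)
(Q + s) + b = (2*sqrt(48506) - 226810) + 219407/5 = (-226810 + 2*sqrt(48506)) + 219407/5 = -914643/5 + 2*sqrt(48506)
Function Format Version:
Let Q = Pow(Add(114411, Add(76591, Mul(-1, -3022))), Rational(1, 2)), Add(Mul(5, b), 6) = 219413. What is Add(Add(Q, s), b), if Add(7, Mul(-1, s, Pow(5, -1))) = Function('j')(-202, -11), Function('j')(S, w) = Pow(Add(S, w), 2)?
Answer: Add(Rational(-914643, 5), Mul(2, Pow(48506, Rational(1, 2)))) ≈ -1.8249e+5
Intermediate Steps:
b = Rational(219407, 5) (b = Add(Rational(-6, 5), Mul(Rational(1, 5), 219413)) = Add(Rational(-6, 5), Rational(219413, 5)) = Rational(219407, 5) ≈ 43881.)
Q = Mul(2, Pow(48506, Rational(1, 2))) (Q = Pow(Add(114411, Add(76591, 3022)), Rational(1, 2)) = Pow(Add(114411, 79613), Rational(1, 2)) = Pow(194024, Rational(1, 2)) = Mul(2, Pow(48506, Rational(1, 2))) ≈ 440.48)
s = -226810 (s = Add(35, Mul(-5, Pow(Add(-202, -11), 2))) = Add(35, Mul(-5, Pow(-213, 2))) = Add(35, Mul(-5, 45369)) = Add(35, -226845) = -226810)
Add(Add(Q, s), b) = Add(Add(Mul(2, Pow(48506, Rational(1, 2))), -226810), Rational(219407, 5)) = Add(Add(-226810, Mul(2, Pow(48506, Rational(1, 2)))), Rational(219407, 5)) = Add(Rational(-914643, 5), Mul(2, Pow(48506, Rational(1, 2))))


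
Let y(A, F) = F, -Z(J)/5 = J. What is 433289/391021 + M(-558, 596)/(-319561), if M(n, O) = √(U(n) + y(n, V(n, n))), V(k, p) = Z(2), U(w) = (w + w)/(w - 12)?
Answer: 433289/391021 - 2*I*√18145/30358295 ≈ 1.1081 - 8.8742e-6*I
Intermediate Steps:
U(w) = 2*w/(-12 + w) (U(w) = (2*w)/(-12 + w) = 2*w/(-12 + w))
Z(J) = -5*J
V(k, p) = -10 (V(k, p) = -5*2 = -10)
M(n, O) = √(-10 + 2*n/(-12 + n)) (M(n, O) = √(2*n/(-12 + n) - 10) = √(-10 + 2*n/(-12 + n)))
433289/391021 + M(-558, 596)/(-319561) = 433289/391021 + (2*√2*√((15 - 1*(-558))/(-12 - 558)))/(-319561) = 433289*(1/391021) + (2*√2*√((15 + 558)/(-570)))*(-1/319561) = 433289/391021 + (2*√2*√(-1/570*573))*(-1/319561) = 433289/391021 + (2*√2*√(-191/190))*(-1/319561) = 433289/391021 + (2*√2*(I*√36290/190))*(-1/319561) = 433289/391021 + (2*I*√18145/95)*(-1/319561) = 433289/391021 - 2*I*√18145/30358295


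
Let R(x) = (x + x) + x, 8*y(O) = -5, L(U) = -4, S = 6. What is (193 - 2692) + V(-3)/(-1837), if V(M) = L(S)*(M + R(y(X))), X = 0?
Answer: -9181365/3674 ≈ -2499.0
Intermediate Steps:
y(O) = -5/8 (y(O) = (1/8)*(-5) = -5/8)
R(x) = 3*x (R(x) = 2*x + x = 3*x)
V(M) = 15/2 - 4*M (V(M) = -4*(M + 3*(-5/8)) = -4*(M - 15/8) = -4*(-15/8 + M) = 15/2 - 4*M)
(193 - 2692) + V(-3)/(-1837) = (193 - 2692) + (15/2 - 4*(-3))/(-1837) = -2499 + (15/2 + 12)*(-1/1837) = -2499 + (39/2)*(-1/1837) = -2499 - 39/3674 = -9181365/3674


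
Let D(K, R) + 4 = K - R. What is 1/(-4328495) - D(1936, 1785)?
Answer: -636288766/4328495 ≈ -147.00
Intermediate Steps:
D(K, R) = -4 + K - R (D(K, R) = -4 + (K - R) = -4 + K - R)
1/(-4328495) - D(1936, 1785) = 1/(-4328495) - (-4 + 1936 - 1*1785) = -1/4328495 - (-4 + 1936 - 1785) = -1/4328495 - 1*147 = -1/4328495 - 147 = -636288766/4328495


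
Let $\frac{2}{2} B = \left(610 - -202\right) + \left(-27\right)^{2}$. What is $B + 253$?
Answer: $1794$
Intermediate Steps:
$B = 1541$ ($B = \left(610 - -202\right) + \left(-27\right)^{2} = \left(610 + 202\right) + 729 = 812 + 729 = 1541$)
$B + 253 = 1541 + 253 = 1794$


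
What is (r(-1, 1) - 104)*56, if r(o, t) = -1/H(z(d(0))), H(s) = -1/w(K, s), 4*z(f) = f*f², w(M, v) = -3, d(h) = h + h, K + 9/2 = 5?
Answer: -5992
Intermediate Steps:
K = ½ (K = -9/2 + 5 = ½ ≈ 0.50000)
d(h) = 2*h
z(f) = f³/4 (z(f) = (f*f²)/4 = f³/4)
H(s) = ⅓ (H(s) = -1/(-3) = -1*(-⅓) = ⅓)
r(o, t) = -3 (r(o, t) = -1/⅓ = -1*3 = -3)
(r(-1, 1) - 104)*56 = (-3 - 104)*56 = -107*56 = -5992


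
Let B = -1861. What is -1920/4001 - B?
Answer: 7443941/4001 ≈ 1860.5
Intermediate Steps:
-1920/4001 - B = -1920/4001 - 1*(-1861) = -1920*1/4001 + 1861 = -1920/4001 + 1861 = 7443941/4001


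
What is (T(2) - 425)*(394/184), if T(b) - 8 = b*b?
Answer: -81361/92 ≈ -884.36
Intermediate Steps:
T(b) = 8 + b² (T(b) = 8 + b*b = 8 + b²)
(T(2) - 425)*(394/184) = ((8 + 2²) - 425)*(394/184) = ((8 + 4) - 425)*(394*(1/184)) = (12 - 425)*(197/92) = -413*197/92 = -81361/92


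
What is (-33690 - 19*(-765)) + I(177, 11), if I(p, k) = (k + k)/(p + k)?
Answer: -1800559/94 ≈ -19155.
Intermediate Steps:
I(p, k) = 2*k/(k + p) (I(p, k) = (2*k)/(k + p) = 2*k/(k + p))
(-33690 - 19*(-765)) + I(177, 11) = (-33690 - 19*(-765)) + 2*11/(11 + 177) = (-33690 + 14535) + 2*11/188 = -19155 + 2*11*(1/188) = -19155 + 11/94 = -1800559/94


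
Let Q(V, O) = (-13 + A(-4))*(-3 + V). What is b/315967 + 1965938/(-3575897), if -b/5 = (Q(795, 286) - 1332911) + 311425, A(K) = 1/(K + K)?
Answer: 1371409948403/86912726723 ≈ 15.779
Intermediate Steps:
A(K) = 1/(2*K)
Q(V, O) = 315/8 - 105*V/8 (Q(V, O) = (-13 + (1/2)/(-4))*(-3 + V) = (-13 + (1/2)*(-1/4))*(-3 + V) = (-13 - 1/8)*(-3 + V) = -105*(-3 + V)/8 = 315/8 - 105*V/8)
b = 5159405 (b = -5*(((315/8 - 105/8*795) - 1332911) + 311425) = -5*(((315/8 - 83475/8) - 1332911) + 311425) = -5*((-10395 - 1332911) + 311425) = -5*(-1343306 + 311425) = -5*(-1031881) = 5159405)
b/315967 + 1965938/(-3575897) = 5159405/315967 + 1965938/(-3575897) = 5159405*(1/315967) + 1965938*(-1/3575897) = 5159405/315967 - 151226/275069 = 1371409948403/86912726723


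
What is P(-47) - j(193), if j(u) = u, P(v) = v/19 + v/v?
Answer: -3695/19 ≈ -194.47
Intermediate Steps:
P(v) = 1 + v/19 (P(v) = v*(1/19) + 1 = v/19 + 1 = 1 + v/19)
P(-47) - j(193) = (1 + (1/19)*(-47)) - 1*193 = (1 - 47/19) - 193 = -28/19 - 193 = -3695/19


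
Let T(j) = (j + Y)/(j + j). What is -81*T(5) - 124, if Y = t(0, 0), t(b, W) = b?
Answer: -329/2 ≈ -164.50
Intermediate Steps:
Y = 0
T(j) = ½ (T(j) = (j + 0)/(j + j) = j/((2*j)) = j*(1/(2*j)) = ½)
-81*T(5) - 124 = -81*½ - 124 = -81/2 - 124 = -329/2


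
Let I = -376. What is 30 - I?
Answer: 406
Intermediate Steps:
30 - I = 30 - 1*(-376) = 30 + 376 = 406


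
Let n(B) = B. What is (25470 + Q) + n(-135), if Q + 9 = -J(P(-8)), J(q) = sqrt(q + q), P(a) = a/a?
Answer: 25326 - sqrt(2) ≈ 25325.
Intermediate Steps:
P(a) = 1
J(q) = sqrt(2)*sqrt(q) (J(q) = sqrt(2*q) = sqrt(2)*sqrt(q))
Q = -9 - sqrt(2) (Q = -9 - sqrt(2)*sqrt(1) = -9 - sqrt(2) ≈ -10.414)
(25470 + Q) + n(-135) = (25470 + (-9 - sqrt(2))) - 135 = (25461 - sqrt(2)) - 135 = 25326 - sqrt(2)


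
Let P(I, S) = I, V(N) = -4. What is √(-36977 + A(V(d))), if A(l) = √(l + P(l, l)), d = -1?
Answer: √(-36977 + 2*I*√2) ≈ 0.0074 + 192.29*I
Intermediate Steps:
A(l) = √2*√l (A(l) = √(l + l) = √(2*l) = √2*√l)
√(-36977 + A(V(d))) = √(-36977 + √2*√(-4)) = √(-36977 + √2*(2*I)) = √(-36977 + 2*I*√2)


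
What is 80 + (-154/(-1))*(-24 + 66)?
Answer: 6548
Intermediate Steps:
80 + (-154/(-1))*(-24 + 66) = 80 - 154*(-1)*42 = 80 - 22*(-7)*42 = 80 + 154*42 = 80 + 6468 = 6548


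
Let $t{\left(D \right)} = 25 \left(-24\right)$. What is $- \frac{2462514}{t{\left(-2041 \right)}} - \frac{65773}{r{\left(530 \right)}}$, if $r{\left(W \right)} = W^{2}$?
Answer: $\frac{10875483}{2650} \approx 4104.0$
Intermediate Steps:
$t{\left(D \right)} = -600$
$- \frac{2462514}{t{\left(-2041 \right)}} - \frac{65773}{r{\left(530 \right)}} = - \frac{2462514}{-600} - \frac{65773}{530^{2}} = \left(-2462514\right) \left(- \frac{1}{600}\right) - \frac{65773}{280900} = \frac{410419}{100} - \frac{1241}{5300} = \frac{10875483}{2650}$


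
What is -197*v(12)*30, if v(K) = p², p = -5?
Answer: -147750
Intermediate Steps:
v(K) = 25 (v(K) = (-5)² = 25)
-197*v(12)*30 = -197*25*30 = -4925*30 = -147750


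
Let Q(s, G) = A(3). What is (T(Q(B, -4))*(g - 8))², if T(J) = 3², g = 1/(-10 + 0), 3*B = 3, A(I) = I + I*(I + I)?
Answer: 531441/100 ≈ 5314.4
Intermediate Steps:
A(I) = I + 2*I² (A(I) = I + I*(2*I) = I + 2*I²)
B = 1 (B = (⅓)*3 = 1)
Q(s, G) = 21 (Q(s, G) = 3*(1 + 2*3) = 3*(1 + 6) = 3*7 = 21)
g = -⅒ (g = 1/(-10) = -⅒ ≈ -0.10000)
T(J) = 9
(T(Q(B, -4))*(g - 8))² = (9*(-⅒ - 8))² = (9*(-81/10))² = (-729/10)² = 531441/100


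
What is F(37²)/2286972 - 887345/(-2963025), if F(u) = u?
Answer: 15062144819/50195223780 ≈ 0.30007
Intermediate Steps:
F(37²)/2286972 - 887345/(-2963025) = 37²/2286972 - 887345/(-2963025) = 1369*(1/2286972) - 887345*(-1/2963025) = 1369/2286972 + 177469/592605 = 15062144819/50195223780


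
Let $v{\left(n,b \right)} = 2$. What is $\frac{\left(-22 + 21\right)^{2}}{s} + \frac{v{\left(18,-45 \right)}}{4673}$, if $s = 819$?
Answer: $\frac{6311}{3827187} \approx 0.001649$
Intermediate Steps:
$\frac{\left(-22 + 21\right)^{2}}{s} + \frac{v{\left(18,-45 \right)}}{4673} = \frac{\left(-22 + 21\right)^{2}}{819} + \frac{2}{4673} = \left(-1\right)^{2} \cdot \frac{1}{819} + 2 \cdot \frac{1}{4673} = 1 \cdot \frac{1}{819} + \frac{2}{4673} = \frac{1}{819} + \frac{2}{4673} = \frac{6311}{3827187}$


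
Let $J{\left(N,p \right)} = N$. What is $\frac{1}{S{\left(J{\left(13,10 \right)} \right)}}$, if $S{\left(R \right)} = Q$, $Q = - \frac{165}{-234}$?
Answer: $\frac{78}{55} \approx 1.4182$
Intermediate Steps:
$Q = \frac{55}{78}$ ($Q = \left(-165\right) \left(- \frac{1}{234}\right) = \frac{55}{78} \approx 0.70513$)
$S{\left(R \right)} = \frac{55}{78}$
$\frac{1}{S{\left(J{\left(13,10 \right)} \right)}} = \frac{1}{\frac{55}{78}} = \frac{78}{55}$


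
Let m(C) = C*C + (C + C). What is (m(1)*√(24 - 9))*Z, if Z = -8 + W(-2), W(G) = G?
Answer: -30*√15 ≈ -116.19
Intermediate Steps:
Z = -10 (Z = -8 - 2 = -10)
m(C) = C² + 2*C
(m(1)*√(24 - 9))*Z = ((1*(2 + 1))*√(24 - 9))*(-10) = ((1*3)*√15)*(-10) = (3*√15)*(-10) = -30*√15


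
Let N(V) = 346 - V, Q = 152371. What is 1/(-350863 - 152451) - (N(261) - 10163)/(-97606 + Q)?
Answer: 5072343727/27563991210 ≈ 0.18402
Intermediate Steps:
1/(-350863 - 152451) - (N(261) - 10163)/(-97606 + Q) = 1/(-350863 - 152451) - ((346 - 1*261) - 10163)/(-97606 + 152371) = 1/(-503314) - ((346 - 261) - 10163)/54765 = -1/503314 - (85 - 10163)/54765 = -1/503314 - (-10078)/54765 = -1/503314 - 1*(-10078/54765) = -1/503314 + 10078/54765 = 5072343727/27563991210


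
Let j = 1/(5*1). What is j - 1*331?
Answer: -1654/5 ≈ -330.80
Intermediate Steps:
j = ⅕ (j = 1/5 = ⅕ ≈ 0.20000)
j - 1*331 = ⅕ - 1*331 = ⅕ - 331 = -1654/5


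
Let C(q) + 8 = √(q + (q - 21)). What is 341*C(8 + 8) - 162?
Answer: -2890 + 341*√11 ≈ -1759.0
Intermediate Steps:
C(q) = -8 + √(-21 + 2*q) (C(q) = -8 + √(q + (q - 21)) = -8 + √(q + (-21 + q)) = -8 + √(-21 + 2*q))
341*C(8 + 8) - 162 = 341*(-8 + √(-21 + 2*(8 + 8))) - 162 = 341*(-8 + √(-21 + 2*16)) - 162 = 341*(-8 + √(-21 + 32)) - 162 = 341*(-8 + √11) - 162 = (-2728 + 341*√11) - 162 = -2890 + 341*√11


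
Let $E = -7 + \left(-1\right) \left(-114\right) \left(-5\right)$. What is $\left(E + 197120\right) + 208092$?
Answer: $404635$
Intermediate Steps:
$E = -577$ ($E = -7 + 114 \left(-5\right) = -7 - 570 = -577$)
$\left(E + 197120\right) + 208092 = \left(-577 + 197120\right) + 208092 = 196543 + 208092 = 404635$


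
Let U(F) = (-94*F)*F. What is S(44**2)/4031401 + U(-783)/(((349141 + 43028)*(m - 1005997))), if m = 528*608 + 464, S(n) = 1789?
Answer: 237525339283445/360734075107289807 ≈ 0.00065845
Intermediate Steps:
m = 321488 (m = 321024 + 464 = 321488)
U(F) = -94*F**2
S(44**2)/4031401 + U(-783)/(((349141 + 43028)*(m - 1005997))) = 1789/4031401 + (-94*(-783)**2)/(((349141 + 43028)*(321488 - 1005997))) = 1789*(1/4031401) + (-94*613089)/((392169*(-684509))) = 1789/4031401 - 57630366/(-268443210021) = 1789/4031401 - 57630366*(-1/268443210021) = 1789/4031401 + 19210122/89481070007 = 237525339283445/360734075107289807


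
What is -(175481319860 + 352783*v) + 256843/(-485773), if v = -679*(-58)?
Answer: -91993077265000561/485773 ≈ -1.8937e+11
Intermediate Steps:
v = 39382
-(175481319860 + 352783*v) + 256843/(-485773) = -352783/(1/(497420 + 39382)) + 256843/(-485773) = -352783/(1/536802) + 256843*(-1/485773) = -352783/1/536802 - 256843/485773 = -352783*536802 - 256843/485773 = -189374619966 - 256843/485773 = -91993077265000561/485773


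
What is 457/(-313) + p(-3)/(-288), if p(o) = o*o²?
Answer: -13685/10016 ≈ -1.3663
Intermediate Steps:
p(o) = o³
457/(-313) + p(-3)/(-288) = 457/(-313) + (-3)³/(-288) = 457*(-1/313) - 27*(-1/288) = -457/313 + 3/32 = -13685/10016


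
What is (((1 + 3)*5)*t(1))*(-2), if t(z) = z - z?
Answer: 0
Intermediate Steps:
t(z) = 0
(((1 + 3)*5)*t(1))*(-2) = (((1 + 3)*5)*0)*(-2) = ((4*5)*0)*(-2) = (20*0)*(-2) = 0*(-2) = 0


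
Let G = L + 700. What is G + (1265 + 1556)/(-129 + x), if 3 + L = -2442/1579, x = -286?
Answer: 451265856/655285 ≈ 688.66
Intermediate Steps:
L = -7179/1579 (L = -3 - 2442/1579 = -7179/1579 ≈ -4.5465)
G = 1098121/1579 (G = -7179/1579 + 700 = 1098121/1579 ≈ 695.45)
G + (1265 + 1556)/(-129 + x) = 1098121/1579 + (1265 + 1556)/(-129 - 286) = 1098121/1579 + 2821/(-415) = 1098121/1579 + 2821*(-1/415) = 1098121/1579 - 2821/415 = 451265856/655285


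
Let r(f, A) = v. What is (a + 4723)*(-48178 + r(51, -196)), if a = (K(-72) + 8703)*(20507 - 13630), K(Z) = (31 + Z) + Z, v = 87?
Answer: -2841127455923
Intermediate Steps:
K(Z) = 31 + 2*Z
r(f, A) = 87
a = 59073430 (a = ((31 + 2*(-72)) + 8703)*(20507 - 13630) = ((31 - 144) + 8703)*6877 = (-113 + 8703)*6877 = 8590*6877 = 59073430)
(a + 4723)*(-48178 + r(51, -196)) = (59073430 + 4723)*(-48178 + 87) = 59078153*(-48091) = -2841127455923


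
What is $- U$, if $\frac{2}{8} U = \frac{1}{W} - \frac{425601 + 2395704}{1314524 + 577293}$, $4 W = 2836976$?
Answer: $\frac{2000991751603}{335439964087} \approx 5.9653$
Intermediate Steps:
$W = 709244$ ($W = \frac{1}{4} \cdot 2836976 = 709244$)
$U = - \frac{2000991751603}{335439964087}$ ($U = 4 \left(\frac{1}{709244} - \frac{425601 + 2395704}{1314524 + 577293}\right) = 4 \left(\frac{1}{709244} - \frac{2821305}{1891817}\right) = 4 \left(- \frac{2000991751603}{1341759856348}\right) = - \frac{2000991751603}{335439964087} \approx -5.9653$)
$- U = \left(-1\right) \left(- \frac{2000991751603}{335439964087}\right) = \frac{2000991751603}{335439964087}$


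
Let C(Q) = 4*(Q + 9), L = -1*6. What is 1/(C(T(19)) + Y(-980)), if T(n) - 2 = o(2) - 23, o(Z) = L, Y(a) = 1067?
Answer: 1/995 ≈ 0.0010050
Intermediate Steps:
L = -6
o(Z) = -6
T(n) = -27 (T(n) = 2 + (-6 - 23) = 2 - 29 = -27)
C(Q) = 36 + 4*Q (C(Q) = 4*(9 + Q) = 36 + 4*Q)
1/(C(T(19)) + Y(-980)) = 1/((36 + 4*(-27)) + 1067) = 1/((36 - 108) + 1067) = 1/(-72 + 1067) = 1/995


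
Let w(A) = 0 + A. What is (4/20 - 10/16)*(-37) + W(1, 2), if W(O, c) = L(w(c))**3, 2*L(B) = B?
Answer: 669/40 ≈ 16.725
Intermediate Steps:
w(A) = A
L(B) = B/2
W(O, c) = c**3/8 (W(O, c) = (c/2)**3 = c**3/8)
(4/20 - 10/16)*(-37) + W(1, 2) = (4/20 - 10/16)*(-37) + (1/8)*2**3 = (4*(1/20) - 10*1/16)*(-37) + (1/8)*8 = (1/5 - 5/8)*(-37) + 1 = -17/40*(-37) + 1 = 629/40 + 1 = 669/40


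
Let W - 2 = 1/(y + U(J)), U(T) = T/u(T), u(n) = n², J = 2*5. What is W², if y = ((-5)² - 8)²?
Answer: 33547264/8357881 ≈ 4.0138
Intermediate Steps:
y = 289 (y = (25 - 8)² = 17² = 289)
J = 10
U(T) = 1/T (U(T) = T/(T²) = T/T² = 1/T)
W = 5792/2891 (W = 2 + 1/(289 + 1/10) = 2 + 1/(289 + ⅒) = 2 + 1/(2891/10) = 2 + 10/2891 = 5792/2891 ≈ 2.0035)
W² = (5792/2891)² = 33547264/8357881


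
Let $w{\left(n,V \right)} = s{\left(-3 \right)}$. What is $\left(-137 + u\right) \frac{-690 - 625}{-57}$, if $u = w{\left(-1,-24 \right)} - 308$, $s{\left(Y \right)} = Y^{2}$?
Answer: $- \frac{573340}{57} \approx -10059.0$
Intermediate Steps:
$w{\left(n,V \right)} = 9$ ($w{\left(n,V \right)} = \left(-3\right)^{2} = 9$)
$u = -299$ ($u = 9 - 308 = -299$)
$\left(-137 + u\right) \frac{-690 - 625}{-57} = \left(-137 - 299\right) \frac{-690 - 625}{-57} = - 436 \left(\left(-1315\right) \left(- \frac{1}{57}\right)\right) = \left(-436\right) \frac{1315}{57} = - \frac{573340}{57}$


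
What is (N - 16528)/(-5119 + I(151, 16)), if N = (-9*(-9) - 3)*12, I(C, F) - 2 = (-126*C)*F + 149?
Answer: 1949/38673 ≈ 0.050397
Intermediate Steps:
I(C, F) = 151 - 126*C*F (I(C, F) = 2 + ((-126*C)*F + 149) = 2 + (-126*C*F + 149) = 2 + (149 - 126*C*F) = 151 - 126*C*F)
N = 936 (N = (81 - 3)*12 = 78*12 = 936)
(N - 16528)/(-5119 + I(151, 16)) = (936 - 16528)/(-5119 + (151 - 126*151*16)) = -15592/(-5119 + (151 - 304416)) = -15592/(-5119 - 304265) = -15592/(-309384) = -15592*(-1/309384) = 1949/38673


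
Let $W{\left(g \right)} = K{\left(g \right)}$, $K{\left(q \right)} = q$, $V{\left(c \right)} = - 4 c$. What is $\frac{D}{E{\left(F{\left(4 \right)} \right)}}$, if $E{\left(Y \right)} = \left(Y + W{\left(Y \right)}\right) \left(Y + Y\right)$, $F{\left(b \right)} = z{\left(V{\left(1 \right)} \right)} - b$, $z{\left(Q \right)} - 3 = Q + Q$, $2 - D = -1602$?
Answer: $\frac{401}{81} \approx 4.9506$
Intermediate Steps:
$D = 1604$ ($D = 2 - -1602 = 2 + 1602 = 1604$)
$z{\left(Q \right)} = 3 + 2 Q$ ($z{\left(Q \right)} = 3 + \left(Q + Q\right) = 3 + 2 Q$)
$W{\left(g \right)} = g$
$F{\left(b \right)} = -5 - b$ ($F{\left(b \right)} = \left(3 + 2 \left(\left(-4\right) 1\right)\right) - b = \left(3 + 2 \left(-4\right)\right) - b = \left(3 - 8\right) - b = -5 - b$)
$E{\left(Y \right)} = 4 Y^{2}$ ($E{\left(Y \right)} = \left(Y + Y\right) \left(Y + Y\right) = 2 Y 2 Y = 4 Y^{2}$)
$\frac{D}{E{\left(F{\left(4 \right)} \right)}} = \frac{1604}{4 \left(-5 - 4\right)^{2}} = \frac{1604}{4 \left(-9\right)^{2}} = \frac{1604}{4 \cdot 81} = \frac{1604}{324} = 1604 \cdot \frac{1}{324} = \frac{401}{81}$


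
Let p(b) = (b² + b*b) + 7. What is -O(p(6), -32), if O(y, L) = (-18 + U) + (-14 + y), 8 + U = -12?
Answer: -27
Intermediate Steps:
U = -20 (U = -8 - 12 = -20)
p(b) = 7 + 2*b² (p(b) = (b² + b²) + 7 = 2*b² + 7 = 7 + 2*b²)
O(y, L) = -52 + y (O(y, L) = (-18 - 20) + (-14 + y) = -38 + (-14 + y) = -52 + y)
-O(p(6), -32) = -(-52 + (7 + 2*6²)) = -(-52 + (7 + 2*36)) = -(-52 + (7 + 72)) = -(-52 + 79) = -1*27 = -27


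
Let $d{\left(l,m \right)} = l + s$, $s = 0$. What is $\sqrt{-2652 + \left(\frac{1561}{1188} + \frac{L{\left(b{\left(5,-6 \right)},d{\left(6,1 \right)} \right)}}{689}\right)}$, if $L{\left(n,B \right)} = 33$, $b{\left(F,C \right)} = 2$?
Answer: $\frac{i \sqrt{49330925762547}}{136422} \approx 51.484 i$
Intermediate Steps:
$d{\left(l,m \right)} = l$ ($d{\left(l,m \right)} = l + 0 = l$)
$\sqrt{-2652 + \left(\frac{1561}{1188} + \frac{L{\left(b{\left(5,-6 \right)},d{\left(6,1 \right)} \right)}}{689}\right)} = \sqrt{-2652 + \left(\frac{1561}{1188} + \frac{33}{689}\right)} = \sqrt{-2652 + \frac{1114733}{818532}} = \sqrt{- \frac{2169632131}{818532}} = \frac{i \sqrt{49330925762547}}{136422}$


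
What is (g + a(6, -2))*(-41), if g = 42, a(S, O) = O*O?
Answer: -1886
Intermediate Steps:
a(S, O) = O²
(g + a(6, -2))*(-41) = (42 + (-2)²)*(-41) = (42 + 4)*(-41) = 46*(-41) = -1886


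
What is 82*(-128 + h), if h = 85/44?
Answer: -227427/22 ≈ -10338.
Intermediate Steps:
h = 85/44 (h = 85*(1/44) = 85/44 ≈ 1.9318)
82*(-128 + h) = 82*(-128 + 85/44) = 82*(-5547/44) = -227427/22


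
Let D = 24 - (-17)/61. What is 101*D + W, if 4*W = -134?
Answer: 295075/122 ≈ 2418.6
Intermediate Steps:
D = 1481/61 (D = 24 - (-17)/61 = 24 - 1*(-17/61) = 24 + 17/61 = 1481/61 ≈ 24.279)
W = -67/2 (W = (1/4)*(-134) = -67/2 ≈ -33.500)
101*D + W = 101*(1481/61) - 67/2 = 149581/61 - 67/2 = 295075/122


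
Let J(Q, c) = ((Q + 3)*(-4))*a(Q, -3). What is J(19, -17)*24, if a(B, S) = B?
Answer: -40128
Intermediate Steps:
J(Q, c) = Q*(-12 - 4*Q) (J(Q, c) = ((Q + 3)*(-4))*Q = ((3 + Q)*(-4))*Q = (-12 - 4*Q)*Q = Q*(-12 - 4*Q))
J(19, -17)*24 = -4*19*(3 + 19)*24 = -4*19*22*24 = -1672*24 = -40128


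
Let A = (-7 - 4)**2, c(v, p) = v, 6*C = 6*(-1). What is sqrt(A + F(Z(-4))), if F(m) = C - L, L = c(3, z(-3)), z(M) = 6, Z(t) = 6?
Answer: 3*sqrt(13) ≈ 10.817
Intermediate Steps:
C = -1 (C = (6*(-1))/6 = (1/6)*(-6) = -1)
L = 3
A = 121 (A = (-11)**2 = 121)
F(m) = -4 (F(m) = -1 - 1*3 = -1 - 3 = -4)
sqrt(A + F(Z(-4))) = sqrt(121 - 4) = sqrt(117) = 3*sqrt(13)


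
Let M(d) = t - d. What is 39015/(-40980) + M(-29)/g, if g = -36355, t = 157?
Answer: -95067507/99321860 ≈ -0.95717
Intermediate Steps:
M(d) = 157 - d
39015/(-40980) + M(-29)/g = 39015/(-40980) + (157 - 1*(-29))/(-36355) = 39015*(-1/40980) + (157 + 29)*(-1/36355) = -2601/2732 + 186*(-1/36355) = -2601/2732 - 186/36355 = -95067507/99321860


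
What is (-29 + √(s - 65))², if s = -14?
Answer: (29 - I*√79)² ≈ 762.0 - 515.52*I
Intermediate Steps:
(-29 + √(s - 65))² = (-29 + √(-14 - 65))² = (-29 + √(-79))² = (-29 + I*√79)²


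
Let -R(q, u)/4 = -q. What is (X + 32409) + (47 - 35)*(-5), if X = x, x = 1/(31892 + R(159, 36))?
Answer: 1052248273/32528 ≈ 32349.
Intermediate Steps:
R(q, u) = 4*q (R(q, u) = -(-4)*q = 4*q)
x = 1/32528 (x = 1/(31892 + 4*159) = 1/(31892 + 636) = 1/32528 ≈ 3.0743e-5)
X = 1/32528 ≈ 3.0743e-5
(X + 32409) + (47 - 35)*(-5) = (1/32528 + 32409) + (47 - 35)*(-5) = 1054199953/32528 + 12*(-5) = 1054199953/32528 - 60 = 1052248273/32528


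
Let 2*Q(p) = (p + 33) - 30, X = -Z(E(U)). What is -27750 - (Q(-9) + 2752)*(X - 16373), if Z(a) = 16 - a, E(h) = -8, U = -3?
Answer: 45047603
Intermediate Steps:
X = -24 (X = -(16 - 1*(-8)) = -(16 + 8) = -1*24 = -24)
Q(p) = 3/2 + p/2 (Q(p) = ((p + 33) - 30)/2 = ((33 + p) - 30)/2 = (3 + p)/2 = 3/2 + p/2)
-27750 - (Q(-9) + 2752)*(X - 16373) = -27750 - ((3/2 + (½)*(-9)) + 2752)*(-24 - 16373) = -27750 - ((3/2 - 9/2) + 2752)*(-16397) = -27750 - (-3 + 2752)*(-16397) = -27750 - 2749*(-16397) = -27750 - 1*(-45075353) = -27750 + 45075353 = 45047603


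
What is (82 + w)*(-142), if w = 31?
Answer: -16046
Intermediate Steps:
(82 + w)*(-142) = (82 + 31)*(-142) = 113*(-142) = -16046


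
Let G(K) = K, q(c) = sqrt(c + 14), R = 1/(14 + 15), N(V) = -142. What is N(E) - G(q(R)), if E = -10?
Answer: -142 - sqrt(11803)/29 ≈ -145.75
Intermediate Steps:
R = 1/29 ≈ 0.034483
q(c) = sqrt(14 + c)
N(E) - G(q(R)) = -142 - sqrt(14 + 1/29) = -142 - sqrt(407/29) = -142 - sqrt(11803)/29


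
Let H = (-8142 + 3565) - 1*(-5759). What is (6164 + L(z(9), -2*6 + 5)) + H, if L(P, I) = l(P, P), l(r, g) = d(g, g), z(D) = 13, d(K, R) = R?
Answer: 7359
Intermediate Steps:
l(r, g) = g
L(P, I) = P
H = 1182 (H = -4577 + 5759 = 1182)
(6164 + L(z(9), -2*6 + 5)) + H = (6164 + 13) + 1182 = 6177 + 1182 = 7359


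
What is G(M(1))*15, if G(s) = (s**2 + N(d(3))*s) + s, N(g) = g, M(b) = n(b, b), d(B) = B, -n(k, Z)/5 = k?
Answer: 75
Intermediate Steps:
n(k, Z) = -5*k
M(b) = -5*b
G(s) = s**2 + 4*s (G(s) = (s**2 + 3*s) + s = s**2 + 4*s)
G(M(1))*15 = ((-5*1)*(4 - 5*1))*15 = -5*(4 - 5)*15 = -5*(-1)*15 = 5*15 = 75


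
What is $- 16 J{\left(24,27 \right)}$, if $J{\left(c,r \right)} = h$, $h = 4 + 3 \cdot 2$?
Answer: $-160$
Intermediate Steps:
$h = 10$ ($h = 4 + 6 = 10$)
$J{\left(c,r \right)} = 10$
$- 16 J{\left(24,27 \right)} = \left(-16\right) 10 = -160$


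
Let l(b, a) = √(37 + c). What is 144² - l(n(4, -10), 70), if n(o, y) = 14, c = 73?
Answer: 20736 - √110 ≈ 20726.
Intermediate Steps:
l(b, a) = √110 (l(b, a) = √(37 + 73) = √110)
144² - l(n(4, -10), 70) = 144² - √110 = 20736 - √110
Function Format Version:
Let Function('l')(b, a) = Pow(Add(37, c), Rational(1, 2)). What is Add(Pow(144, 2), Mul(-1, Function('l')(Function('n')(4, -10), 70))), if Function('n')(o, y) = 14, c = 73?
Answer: Add(20736, Mul(-1, Pow(110, Rational(1, 2)))) ≈ 20726.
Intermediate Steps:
Function('l')(b, a) = Pow(110, Rational(1, 2)) (Function('l')(b, a) = Pow(Add(37, 73), Rational(1, 2)) = Pow(110, Rational(1, 2)))
Add(Pow(144, 2), Mul(-1, Function('l')(Function('n')(4, -10), 70))) = Add(Pow(144, 2), Mul(-1, Pow(110, Rational(1, 2)))) = Add(20736, Mul(-1, Pow(110, Rational(1, 2))))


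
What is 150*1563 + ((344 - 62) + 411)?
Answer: 235143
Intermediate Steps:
150*1563 + ((344 - 62) + 411) = 234450 + (282 + 411) = 234450 + 693 = 235143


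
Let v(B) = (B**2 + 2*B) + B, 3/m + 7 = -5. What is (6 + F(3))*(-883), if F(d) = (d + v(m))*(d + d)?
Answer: -140397/8 ≈ -17550.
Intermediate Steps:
m = -1/4 (m = 3/(-7 - 5) = 3/(-12) = 3*(-1/12) = -1/4 ≈ -0.25000)
v(B) = B**2 + 3*B
F(d) = 2*d*(-11/16 + d) (F(d) = (d - (3 - 1/4)/4)*(d + d) = (d - 1/4*11/4)*(2*d) = (d - 11/16)*(2*d) = (-11/16 + d)*(2*d) = 2*d*(-11/16 + d))
(6 + F(3))*(-883) = (6 + (1/8)*3*(-11 + 16*3))*(-883) = (6 + (1/8)*3*(-11 + 48))*(-883) = (6 + (1/8)*3*37)*(-883) = (6 + 111/8)*(-883) = (159/8)*(-883) = -140397/8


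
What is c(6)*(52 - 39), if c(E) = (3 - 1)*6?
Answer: 156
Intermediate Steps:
c(E) = 12 (c(E) = 2*6 = 12)
c(6)*(52 - 39) = 12*(52 - 39) = 12*13 = 156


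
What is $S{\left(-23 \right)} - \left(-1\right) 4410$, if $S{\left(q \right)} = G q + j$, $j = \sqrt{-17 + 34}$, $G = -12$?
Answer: $4686 + \sqrt{17} \approx 4690.1$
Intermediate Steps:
$j = \sqrt{17} \approx 4.1231$
$S{\left(q \right)} = \sqrt{17} - 12 q$ ($S{\left(q \right)} = - 12 q + \sqrt{17} = \sqrt{17} - 12 q$)
$S{\left(-23 \right)} - \left(-1\right) 4410 = \left(\sqrt{17} - -276\right) - \left(-1\right) 4410 = \left(\sqrt{17} + 276\right) - -4410 = \left(276 + \sqrt{17}\right) + 4410 = 4686 + \sqrt{17}$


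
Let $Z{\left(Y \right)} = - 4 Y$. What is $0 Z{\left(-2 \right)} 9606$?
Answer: $0$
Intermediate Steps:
$0 Z{\left(-2 \right)} 9606 = 0 \left(\left(-4\right) \left(-2\right)\right) 9606 = 0 \cdot 8 \cdot 9606 = 0 \cdot 9606 = 0$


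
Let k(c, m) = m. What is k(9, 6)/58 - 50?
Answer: -1447/29 ≈ -49.897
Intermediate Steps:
k(9, 6)/58 - 50 = 6/58 - 50 = 6*(1/58) - 50 = 3/29 - 50 = -1447/29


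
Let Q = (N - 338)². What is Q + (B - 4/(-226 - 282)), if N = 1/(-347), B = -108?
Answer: 1745391117428/15291943 ≈ 1.1414e+5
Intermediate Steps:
N = -1/347 ≈ -0.0028818
Q = 13756240369/120409 (Q = (-1/347 - 338)² = (-117287/347)² = 13756240369/120409 ≈ 1.1425e+5)
Q + (B - 4/(-226 - 282)) = 13756240369/120409 + (-108 - 4/(-226 - 282)) = 13756240369/120409 + (-108 - 4/(-508)) = 13756240369/120409 + (-108 - 1/508*(-4)) = 13756240369/120409 + (-108 + 1/127) = 13756240369/120409 - 13715/127 = 1745391117428/15291943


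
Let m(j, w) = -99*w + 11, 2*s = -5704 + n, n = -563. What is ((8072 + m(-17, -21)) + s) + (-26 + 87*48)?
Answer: 22357/2 ≈ 11179.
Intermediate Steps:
s = -6267/2 (s = (-5704 - 563)/2 = (½)*(-6267) = -6267/2 ≈ -3133.5)
m(j, w) = 11 - 99*w
((8072 + m(-17, -21)) + s) + (-26 + 87*48) = ((8072 + (11 - 99*(-21))) - 6267/2) + (-26 + 87*48) = ((8072 + (11 + 2079)) - 6267/2) + (-26 + 4176) = ((8072 + 2090) - 6267/2) + 4150 = (10162 - 6267/2) + 4150 = 14057/2 + 4150 = 22357/2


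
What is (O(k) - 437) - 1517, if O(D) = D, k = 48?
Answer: -1906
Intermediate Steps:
(O(k) - 437) - 1517 = (48 - 437) - 1517 = -389 - 1517 = -1906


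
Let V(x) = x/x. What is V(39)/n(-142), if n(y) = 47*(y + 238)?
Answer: 1/4512 ≈ 0.00022163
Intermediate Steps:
V(x) = 1
n(y) = 11186 + 47*y (n(y) = 47*(238 + y) = 11186 + 47*y)
V(39)/n(-142) = 1/(11186 + 47*(-142)) = 1/(11186 - 6674) = 1/4512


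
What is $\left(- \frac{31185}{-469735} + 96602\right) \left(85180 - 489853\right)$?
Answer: $- \frac{524657060564109}{13421} \approx -3.9092 \cdot 10^{10}$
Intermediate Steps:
$\left(- \frac{31185}{-469735} + 96602\right) \left(85180 - 489853\right) = \left(\left(-31185\right) \left(- \frac{1}{469735}\right) + 96602\right) \left(-404673\right) = \left(\frac{891}{13421} + 96602\right) \left(-404673\right) = \frac{1296496333}{13421} \left(-404673\right) = - \frac{524657060564109}{13421}$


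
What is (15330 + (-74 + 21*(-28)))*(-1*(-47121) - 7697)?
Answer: 578271232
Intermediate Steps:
(15330 + (-74 + 21*(-28)))*(-1*(-47121) - 7697) = (15330 + (-74 - 588))*(47121 - 7697) = (15330 - 662)*39424 = 14668*39424 = 578271232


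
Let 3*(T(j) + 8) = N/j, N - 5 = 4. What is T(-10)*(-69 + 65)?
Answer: 166/5 ≈ 33.200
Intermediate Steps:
N = 9 (N = 5 + 4 = 9)
T(j) = -8 + 3/j (T(j) = -8 + (9/j)/3 = -8 + 3/j)
T(-10)*(-69 + 65) = (-8 + 3/(-10))*(-69 + 65) = (-8 + 3*(-⅒))*(-4) = (-8 - 3/10)*(-4) = -83/10*(-4) = 166/5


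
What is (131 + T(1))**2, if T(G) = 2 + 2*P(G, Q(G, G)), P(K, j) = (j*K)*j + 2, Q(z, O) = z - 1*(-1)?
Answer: 21025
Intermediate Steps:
Q(z, O) = 1 + z (Q(z, O) = z + 1 = 1 + z)
P(K, j) = 2 + K*j**2 (P(K, j) = (K*j)*j + 2 = K*j**2 + 2 = 2 + K*j**2)
T(G) = 6 + 2*G*(1 + G)**2 (T(G) = 2 + 2*(2 + G*(1 + G)**2) = 2 + (4 + 2*G*(1 + G)**2) = 6 + 2*G*(1 + G)**2)
(131 + T(1))**2 = (131 + (6 + 2*1*(1 + 1)**2))**2 = (131 + (6 + 2*1*2**2))**2 = (131 + (6 + 2*1*4))**2 = (131 + (6 + 8))**2 = (131 + 14)**2 = 145**2 = 21025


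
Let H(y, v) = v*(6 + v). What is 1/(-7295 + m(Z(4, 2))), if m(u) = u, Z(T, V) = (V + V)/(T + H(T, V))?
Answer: -5/36474 ≈ -0.00013708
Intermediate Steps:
Z(T, V) = 2*V/(T + V*(6 + V)) (Z(T, V) = (V + V)/(T + V*(6 + V)) = (2*V)/(T + V*(6 + V)) = 2*V/(T + V*(6 + V)))
1/(-7295 + m(Z(4, 2))) = 1/(-7295 + 2*2/(4 + 2*(6 + 2))) = 1/(-7295 + 2*2/(4 + 2*8)) = 1/(-7295 + 2*2/(4 + 16)) = 1/(-7295 + 2*2/20) = 1/(-7295 + 2*2*(1/20)) = 1/(-7295 + 1/5) = 1/(-36474/5) = -5/36474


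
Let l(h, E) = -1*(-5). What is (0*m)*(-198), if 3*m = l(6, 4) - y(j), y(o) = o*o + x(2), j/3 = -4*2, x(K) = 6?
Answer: 0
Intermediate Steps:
l(h, E) = 5
j = -24 (j = 3*(-4*2) = 3*(-8) = -24)
y(o) = 6 + o**2 (y(o) = o*o + 6 = o**2 + 6 = 6 + o**2)
m = -577/3 (m = (5 - (6 + (-24)**2))/3 = (5 - (6 + 576))/3 = (5 - 1*582)/3 = (5 - 582)/3 = (1/3)*(-577) = -577/3 ≈ -192.33)
(0*m)*(-198) = (0*(-577/3))*(-198) = 0*(-198) = 0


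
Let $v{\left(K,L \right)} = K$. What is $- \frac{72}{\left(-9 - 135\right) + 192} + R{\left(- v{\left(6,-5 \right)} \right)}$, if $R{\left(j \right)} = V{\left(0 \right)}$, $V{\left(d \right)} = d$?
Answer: $- \frac{3}{2} \approx -1.5$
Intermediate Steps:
$R{\left(j \right)} = 0$
$- \frac{72}{\left(-9 - 135\right) + 192} + R{\left(- v{\left(6,-5 \right)} \right)} = - \frac{72}{\left(-9 - 135\right) + 192} + 0 = - \frac{72}{-144 + 192} + 0 = - \frac{72}{48} + 0 = \left(-72\right) \frac{1}{48} + 0 = - \frac{3}{2} + 0 = - \frac{3}{2}$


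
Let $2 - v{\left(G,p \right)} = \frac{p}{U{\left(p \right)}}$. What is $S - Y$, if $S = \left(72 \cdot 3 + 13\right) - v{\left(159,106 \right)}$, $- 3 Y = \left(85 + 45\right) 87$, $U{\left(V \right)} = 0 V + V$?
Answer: $3998$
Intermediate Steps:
$U{\left(V \right)} = V$ ($U{\left(V \right)} = 0 + V = V$)
$Y = -3770$ ($Y = - \frac{\left(85 + 45\right) 87}{3} = - \frac{130 \cdot 87}{3} = \left(- \frac{1}{3}\right) 11310 = -3770$)
$v{\left(G,p \right)} = 1$ ($v{\left(G,p \right)} = 2 - \frac{p}{p} = 2 - 1 = 1$)
$S = 228$ ($S = \left(72 \cdot 3 + 13\right) - 1 = \left(216 + 13\right) - 1 = 229 - 1 = 228$)
$S - Y = 228 - -3770 = 228 + 3770 = 3998$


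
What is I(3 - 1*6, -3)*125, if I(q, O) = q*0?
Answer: 0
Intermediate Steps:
I(q, O) = 0
I(3 - 1*6, -3)*125 = 0*125 = 0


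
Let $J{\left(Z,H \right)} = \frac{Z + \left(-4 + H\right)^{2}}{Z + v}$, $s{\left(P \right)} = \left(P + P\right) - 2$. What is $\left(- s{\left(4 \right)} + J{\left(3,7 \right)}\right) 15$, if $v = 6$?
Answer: $-70$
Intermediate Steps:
$s{\left(P \right)} = -2 + 2 P$ ($s{\left(P \right)} = 2 P - 2 = -2 + 2 P$)
$J{\left(Z,H \right)} = \frac{Z + \left(-4 + H\right)^{2}}{6 + Z}$ ($J{\left(Z,H \right)} = \frac{Z + \left(-4 + H\right)^{2}}{Z + 6} = \frac{Z + \left(-4 + H\right)^{2}}{6 + Z}$)
$\left(- s{\left(4 \right)} + J{\left(3,7 \right)}\right) 15 = \left(- (-2 + 2 \cdot 4) + \frac{3 + \left(-4 + 7\right)^{2}}{6 + 3}\right) 15 = \left(- (-2 + 8) + \frac{3 + 3^{2}}{9}\right) 15 = \left(\left(-1\right) 6 + \frac{3 + 9}{9}\right) 15 = \left(-6 + \frac{1}{9} \cdot 12\right) 15 = \left(-6 + \frac{4}{3}\right) 15 = \left(- \frac{14}{3}\right) 15 = -70$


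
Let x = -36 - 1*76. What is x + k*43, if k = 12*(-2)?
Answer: -1144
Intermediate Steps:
k = -24
x = -112 (x = -36 - 76 = -112)
x + k*43 = -112 - 24*43 = -112 - 1032 = -1144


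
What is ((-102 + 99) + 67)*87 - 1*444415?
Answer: -438847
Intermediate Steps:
((-102 + 99) + 67)*87 - 1*444415 = (-3 + 67)*87 - 444415 = 64*87 - 444415 = 5568 - 444415 = -438847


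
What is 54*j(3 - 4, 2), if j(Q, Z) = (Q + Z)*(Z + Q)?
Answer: 54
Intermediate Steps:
j(Q, Z) = (Q + Z)² (j(Q, Z) = (Q + Z)*(Q + Z) = (Q + Z)²)
54*j(3 - 4, 2) = 54*((3 - 4) + 2)² = 54*(-1 + 2)² = 54*1² = 54*1 = 54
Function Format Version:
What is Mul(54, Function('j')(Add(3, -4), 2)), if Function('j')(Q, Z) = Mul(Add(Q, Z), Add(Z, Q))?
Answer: 54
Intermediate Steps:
Function('j')(Q, Z) = Pow(Add(Q, Z), 2) (Function('j')(Q, Z) = Mul(Add(Q, Z), Add(Q, Z)) = Pow(Add(Q, Z), 2))
Mul(54, Function('j')(Add(3, -4), 2)) = Mul(54, Pow(Add(Add(3, -4), 2), 2)) = Mul(54, Pow(Add(-1, 2), 2)) = Mul(54, Pow(1, 2)) = Mul(54, 1) = 54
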